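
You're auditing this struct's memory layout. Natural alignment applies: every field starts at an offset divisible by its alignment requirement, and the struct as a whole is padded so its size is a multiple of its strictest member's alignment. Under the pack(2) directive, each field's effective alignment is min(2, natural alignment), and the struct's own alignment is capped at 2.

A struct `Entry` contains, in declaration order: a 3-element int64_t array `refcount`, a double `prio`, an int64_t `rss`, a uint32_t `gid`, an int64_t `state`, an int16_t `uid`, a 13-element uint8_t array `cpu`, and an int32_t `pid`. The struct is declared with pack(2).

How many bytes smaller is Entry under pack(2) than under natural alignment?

8

natural layout:
  refcount at 0 (size 24, align 8) → ends 24
  prio at 24 (size 8, align 8) → ends 32
  rss at 32 (size 8, align 8) → ends 40
  gid at 40 (size 4, align 4) → ends 44
  pad 4 to align 8 for state
  state at 48 (size 8, align 8) → ends 56
  uid at 56 (size 2, align 2) → ends 58
  cpu at 58 (size 13, align 1) → ends 71
  pad 1 to align 4 for pid
  pid at 72 (size 4, align 4) → ends 76
  tail pad 4 to reach multiple of 8
  total 80 bytes, alignment 8
packed(2) layout:
  refcount at 0 (size 24, align 2) → ends 24
  prio at 24 (size 8, align 2) → ends 32
  rss at 32 (size 8, align 2) → ends 40
  gid at 40 (size 4, align 2) → ends 44
  state at 44 (size 8, align 2) → ends 52
  uid at 52 (size 2, align 2) → ends 54
  cpu at 54 (size 13, align 1) → ends 67
  pad 1 to align 2 for pid
  pid at 68 (size 4, align 2) → ends 72
  total 72 bytes, alignment 2
80 − 72 = 8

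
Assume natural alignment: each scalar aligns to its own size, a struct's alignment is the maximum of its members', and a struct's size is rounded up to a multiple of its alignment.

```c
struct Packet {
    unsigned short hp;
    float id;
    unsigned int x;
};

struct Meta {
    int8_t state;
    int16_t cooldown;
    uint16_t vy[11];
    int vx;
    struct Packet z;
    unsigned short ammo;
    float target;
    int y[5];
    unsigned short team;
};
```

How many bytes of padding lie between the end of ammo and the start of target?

Packet: 0..2  hp  (2B, 2-aligned); 2..4  -- padding (2B); 4..8  id  (4B, 4-aligned); 8..12  x  (4B, 4-aligned); sizeof = 12, alignof = 4
0..1  state  (1B, 1-aligned)
1..2  -- padding (1B)
2..4  cooldown  (2B, 2-aligned)
4..26  vy  (22B, 2-aligned)
26..28  -- padding (2B)
28..32  vx  (4B, 4-aligned)
32..44  z  (12B, 4-aligned)
44..46  ammo  (2B, 2-aligned)
46..48  -- padding (2B)
48..52  target  (4B, 4-aligned)

2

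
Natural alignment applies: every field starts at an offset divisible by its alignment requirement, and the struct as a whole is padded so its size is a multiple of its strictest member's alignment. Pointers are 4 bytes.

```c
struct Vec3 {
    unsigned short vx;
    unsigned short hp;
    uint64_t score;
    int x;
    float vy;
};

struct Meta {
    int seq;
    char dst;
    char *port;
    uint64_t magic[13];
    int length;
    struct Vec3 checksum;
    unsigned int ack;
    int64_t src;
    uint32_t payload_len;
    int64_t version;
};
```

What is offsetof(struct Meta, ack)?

Vec3: 0..2  vx  (2B, 2-aligned); 2..4  hp  (2B, 2-aligned); 4..8  -- padding (4B); 8..16  score  (8B, 8-aligned); 16..20  x  (4B, 4-aligned); 20..24  vy  (4B, 4-aligned); sizeof = 24, alignof = 8
0..4  seq  (4B, 4-aligned)
4..5  dst  (1B, 1-aligned)
5..8  -- padding (3B)
8..12  port  (4B, 4-aligned)
12..16  -- padding (4B)
16..120  magic  (104B, 8-aligned)
120..124  length  (4B, 4-aligned)
124..128  -- padding (4B)
128..152  checksum  (24B, 8-aligned)
152..156  ack  (4B, 4-aligned)

152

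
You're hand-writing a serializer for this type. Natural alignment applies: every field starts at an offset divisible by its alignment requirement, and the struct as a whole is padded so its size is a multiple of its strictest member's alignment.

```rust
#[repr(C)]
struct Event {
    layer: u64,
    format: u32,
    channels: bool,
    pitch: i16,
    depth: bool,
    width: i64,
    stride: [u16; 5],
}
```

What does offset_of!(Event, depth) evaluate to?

0..8  layer  (8B, 8-aligned)
8..12  format  (4B, 4-aligned)
12..13  channels  (1B, 1-aligned)
13..14  -- padding (1B)
14..16  pitch  (2B, 2-aligned)
16..17  depth  (1B, 1-aligned)

16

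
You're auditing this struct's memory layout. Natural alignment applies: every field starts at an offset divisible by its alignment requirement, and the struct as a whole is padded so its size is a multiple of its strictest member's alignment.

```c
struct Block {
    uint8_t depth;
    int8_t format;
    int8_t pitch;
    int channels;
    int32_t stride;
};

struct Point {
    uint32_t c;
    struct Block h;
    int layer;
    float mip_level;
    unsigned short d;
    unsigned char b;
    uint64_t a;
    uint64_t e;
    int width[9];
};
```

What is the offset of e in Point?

Block: 0..1  depth  (1B, 1-aligned); 1..2  format  (1B, 1-aligned); 2..3  pitch  (1B, 1-aligned); 3..4  -- padding (1B); 4..8  channels  (4B, 4-aligned); 8..12  stride  (4B, 4-aligned); sizeof = 12, alignof = 4
0..4  c  (4B, 4-aligned)
4..16  h  (12B, 4-aligned)
16..20  layer  (4B, 4-aligned)
20..24  mip_level  (4B, 4-aligned)
24..26  d  (2B, 2-aligned)
26..27  b  (1B, 1-aligned)
27..32  -- padding (5B)
32..40  a  (8B, 8-aligned)
40..48  e  (8B, 8-aligned)

40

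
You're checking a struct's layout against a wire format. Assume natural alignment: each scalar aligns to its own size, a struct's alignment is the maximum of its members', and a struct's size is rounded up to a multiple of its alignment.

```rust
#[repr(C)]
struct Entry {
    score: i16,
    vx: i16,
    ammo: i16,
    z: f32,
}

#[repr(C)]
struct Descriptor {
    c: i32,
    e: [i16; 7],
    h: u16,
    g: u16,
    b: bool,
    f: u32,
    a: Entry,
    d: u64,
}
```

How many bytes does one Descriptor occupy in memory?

Entry: 0..2  score  (2B, 2-aligned); 2..4  vx  (2B, 2-aligned); 4..6  ammo  (2B, 2-aligned); 6..8  -- padding (2B); 8..12  z  (4B, 4-aligned); sizeof = 12, alignof = 4
0..4  c  (4B, 4-aligned)
4..18  e  (14B, 2-aligned)
18..20  h  (2B, 2-aligned)
20..22  g  (2B, 2-aligned)
22..23  b  (1B, 1-aligned)
23..24  -- padding (1B)
24..28  f  (4B, 4-aligned)
28..40  a  (12B, 4-aligned)
40..48  d  (8B, 8-aligned)
sizeof = 48, alignof = 8

48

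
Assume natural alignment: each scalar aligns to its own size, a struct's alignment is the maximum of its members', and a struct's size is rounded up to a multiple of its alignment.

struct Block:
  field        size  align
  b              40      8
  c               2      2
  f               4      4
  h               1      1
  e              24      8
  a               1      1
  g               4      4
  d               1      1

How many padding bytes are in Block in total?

0..40  b  (40B, 8-aligned)
40..42  c  (2B, 2-aligned)
42..44  -- padding (2B)
44..48  f  (4B, 4-aligned)
48..49  h  (1B, 1-aligned)
49..56  -- padding (7B)
56..80  e  (24B, 8-aligned)
80..81  a  (1B, 1-aligned)
81..84  -- padding (3B)
84..88  g  (4B, 4-aligned)
88..89  d  (1B, 1-aligned)
89..96  -- tail padding (7B)
sizeof = 96, alignof = 8
data bytes 77, size 96 → padding 19

19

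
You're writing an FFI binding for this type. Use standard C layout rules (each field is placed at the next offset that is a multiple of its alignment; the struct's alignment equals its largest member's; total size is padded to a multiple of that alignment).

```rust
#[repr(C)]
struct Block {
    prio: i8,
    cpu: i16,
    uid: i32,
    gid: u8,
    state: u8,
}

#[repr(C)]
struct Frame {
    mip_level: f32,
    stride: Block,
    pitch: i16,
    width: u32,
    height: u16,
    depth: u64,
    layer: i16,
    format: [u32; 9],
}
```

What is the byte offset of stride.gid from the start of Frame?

12

Block: 0..1  prio  (1B, 1-aligned); 1..2  -- padding (1B); 2..4  cpu  (2B, 2-aligned); 4..8  uid  (4B, 4-aligned); 8..9  gid  (1B, 1-aligned); 9..10  state  (1B, 1-aligned); 10..12  -- tail padding (2B); sizeof = 12, alignof = 4
0..4  mip_level  (4B, 4-aligned)
4..16  stride  (12B, 4-aligned)
within Block: gid at 8
4 + 8 = 12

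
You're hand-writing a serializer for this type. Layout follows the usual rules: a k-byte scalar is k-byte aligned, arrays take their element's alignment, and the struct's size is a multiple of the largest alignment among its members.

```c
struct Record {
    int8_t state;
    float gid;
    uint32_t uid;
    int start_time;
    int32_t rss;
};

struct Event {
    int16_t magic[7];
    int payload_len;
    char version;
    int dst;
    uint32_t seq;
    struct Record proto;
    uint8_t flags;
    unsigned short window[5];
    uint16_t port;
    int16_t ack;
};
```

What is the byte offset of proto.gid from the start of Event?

Record: 0..1  state  (1B, 1-aligned); 1..4  -- padding (3B); 4..8  gid  (4B, 4-aligned); 8..12  uid  (4B, 4-aligned); 12..16  start_time  (4B, 4-aligned); 16..20  rss  (4B, 4-aligned); sizeof = 20, alignof = 4
0..14  magic  (14B, 2-aligned)
14..16  -- padding (2B)
16..20  payload_len  (4B, 4-aligned)
20..21  version  (1B, 1-aligned)
21..24  -- padding (3B)
24..28  dst  (4B, 4-aligned)
28..32  seq  (4B, 4-aligned)
32..52  proto  (20B, 4-aligned)
within Record: gid at 4
32 + 4 = 36

36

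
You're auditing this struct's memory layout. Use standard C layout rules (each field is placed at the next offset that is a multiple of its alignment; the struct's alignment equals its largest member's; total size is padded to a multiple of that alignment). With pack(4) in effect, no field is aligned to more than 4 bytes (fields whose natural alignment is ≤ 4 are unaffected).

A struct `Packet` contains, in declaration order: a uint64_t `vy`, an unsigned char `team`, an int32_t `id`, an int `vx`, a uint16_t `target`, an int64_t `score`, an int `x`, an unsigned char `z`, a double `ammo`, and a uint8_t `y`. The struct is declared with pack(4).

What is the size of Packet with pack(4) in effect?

vy at 0 (size 8, align 4) → ends 8
team at 8 (size 1, align 1) → ends 9
pad 3 to align 4 for id
id at 12 (size 4, align 4) → ends 16
vx at 16 (size 4, align 4) → ends 20
target at 20 (size 2, align 2) → ends 22
pad 2 to align 4 for score
score at 24 (size 8, align 4) → ends 32
x at 32 (size 4, align 4) → ends 36
z at 36 (size 1, align 1) → ends 37
pad 3 to align 4 for ammo
ammo at 40 (size 8, align 4) → ends 48
y at 48 (size 1, align 1) → ends 49
tail pad 3 to reach multiple of 4
total 52 bytes, alignment 4

52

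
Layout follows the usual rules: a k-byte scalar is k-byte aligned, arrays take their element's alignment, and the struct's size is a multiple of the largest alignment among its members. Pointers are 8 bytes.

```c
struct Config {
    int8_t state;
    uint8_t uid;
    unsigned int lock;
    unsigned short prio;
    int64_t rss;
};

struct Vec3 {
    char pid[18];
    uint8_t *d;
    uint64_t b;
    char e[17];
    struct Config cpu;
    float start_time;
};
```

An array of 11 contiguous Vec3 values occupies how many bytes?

1056

Config: @0: state [1B, align 1] → 1; @1: uid [1B, align 1] → 2; +2 pad (align 4); @4: lock [4B, align 4] → 8; @8: prio [2B, align 2] → 10; +6 pad (align 8); @16: rss [8B, align 8] → 24; size 24, align 8
@0: pid [18B, align 1] → 18
+6 pad (align 8)
@24: d [8B, align 8] → 32
@32: b [8B, align 8] → 40
@40: e [17B, align 1] → 57
+7 pad (align 8)
@64: cpu [24B, align 8] → 88
@88: start_time [4B, align 4] → 92
+4 tail pad (align 8)
size 96, align 8
array of 11: 11 × 96 = 1056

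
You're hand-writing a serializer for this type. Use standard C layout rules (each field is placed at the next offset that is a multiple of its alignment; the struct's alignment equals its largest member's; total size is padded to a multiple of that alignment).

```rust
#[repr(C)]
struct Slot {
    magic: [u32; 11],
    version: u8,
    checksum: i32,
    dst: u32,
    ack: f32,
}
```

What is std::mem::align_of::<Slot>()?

4

member alignments: magic=4, version=1, checksum=4, dst=4, ack=4
max = 4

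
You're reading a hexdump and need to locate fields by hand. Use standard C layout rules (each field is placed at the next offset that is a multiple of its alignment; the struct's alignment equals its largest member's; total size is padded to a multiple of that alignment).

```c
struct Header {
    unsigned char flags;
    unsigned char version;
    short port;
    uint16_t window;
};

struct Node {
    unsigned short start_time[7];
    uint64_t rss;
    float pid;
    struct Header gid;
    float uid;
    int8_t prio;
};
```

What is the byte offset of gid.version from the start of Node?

29

Header: 0..1  flags  (1B, 1-aligned); 1..2  version  (1B, 1-aligned); 2..4  port  (2B, 2-aligned); 4..6  window  (2B, 2-aligned); sizeof = 6, alignof = 2
0..14  start_time  (14B, 2-aligned)
14..16  -- padding (2B)
16..24  rss  (8B, 8-aligned)
24..28  pid  (4B, 4-aligned)
28..34  gid  (6B, 2-aligned)
within Header: version at 1
28 + 1 = 29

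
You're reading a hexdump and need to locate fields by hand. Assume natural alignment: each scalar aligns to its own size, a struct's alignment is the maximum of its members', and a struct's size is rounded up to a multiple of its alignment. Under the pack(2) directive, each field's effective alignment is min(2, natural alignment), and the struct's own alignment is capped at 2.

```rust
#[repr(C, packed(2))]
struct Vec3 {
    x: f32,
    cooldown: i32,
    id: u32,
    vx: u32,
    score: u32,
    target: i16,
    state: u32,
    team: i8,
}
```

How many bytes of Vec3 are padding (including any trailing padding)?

1

0..4  x  (4B, 2-aligned)
4..8  cooldown  (4B, 2-aligned)
8..12  id  (4B, 2-aligned)
12..16  vx  (4B, 2-aligned)
16..20  score  (4B, 2-aligned)
20..22  target  (2B, 2-aligned)
22..26  state  (4B, 2-aligned)
26..27  team  (1B, 1-aligned)
27..28  -- tail padding (1B)
sizeof = 28, alignof = 2
data bytes 27, size 28 → padding 1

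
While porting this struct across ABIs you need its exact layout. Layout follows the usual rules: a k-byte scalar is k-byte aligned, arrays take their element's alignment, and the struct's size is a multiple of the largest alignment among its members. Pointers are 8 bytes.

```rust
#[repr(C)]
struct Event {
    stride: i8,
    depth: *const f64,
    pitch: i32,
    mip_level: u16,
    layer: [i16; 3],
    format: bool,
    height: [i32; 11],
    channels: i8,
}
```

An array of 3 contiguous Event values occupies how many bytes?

240

@0: stride [1B, align 1] → 1
+7 pad (align 8)
@8: depth [8B, align 8] → 16
@16: pitch [4B, align 4] → 20
@20: mip_level [2B, align 2] → 22
@22: layer [6B, align 2] → 28
@28: format [1B, align 1] → 29
+3 pad (align 4)
@32: height [44B, align 4] → 76
@76: channels [1B, align 1] → 77
+3 tail pad (align 8)
size 80, align 8
array of 3: 3 × 80 = 240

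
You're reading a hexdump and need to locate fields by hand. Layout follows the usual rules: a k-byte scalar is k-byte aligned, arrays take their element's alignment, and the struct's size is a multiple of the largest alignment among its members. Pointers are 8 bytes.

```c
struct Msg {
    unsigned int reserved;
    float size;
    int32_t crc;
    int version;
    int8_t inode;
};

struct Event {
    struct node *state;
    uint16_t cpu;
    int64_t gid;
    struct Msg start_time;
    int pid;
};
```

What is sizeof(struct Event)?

Msg: 0..4  reserved  (4B, 4-aligned); 4..8  size  (4B, 4-aligned); 8..12  crc  (4B, 4-aligned); 12..16  version  (4B, 4-aligned); 16..17  inode  (1B, 1-aligned); 17..20  -- tail padding (3B); sizeof = 20, alignof = 4
0..8  state  (8B, 8-aligned)
8..10  cpu  (2B, 2-aligned)
10..16  -- padding (6B)
16..24  gid  (8B, 8-aligned)
24..44  start_time  (20B, 4-aligned)
44..48  pid  (4B, 4-aligned)
sizeof = 48, alignof = 8

48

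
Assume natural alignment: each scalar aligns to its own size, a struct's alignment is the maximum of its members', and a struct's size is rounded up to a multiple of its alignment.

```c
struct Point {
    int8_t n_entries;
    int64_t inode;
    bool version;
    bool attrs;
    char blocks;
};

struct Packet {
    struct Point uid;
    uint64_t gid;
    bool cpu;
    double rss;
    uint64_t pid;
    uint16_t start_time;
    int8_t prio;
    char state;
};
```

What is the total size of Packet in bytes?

64

Point: n_entries at 0 (size 1, align 1) → ends 1; pad 7 to align 8 for inode; inode at 8 (size 8, align 8) → ends 16; version at 16 (size 1, align 1) → ends 17; attrs at 17 (size 1, align 1) → ends 18; blocks at 18 (size 1, align 1) → ends 19; tail pad 5 to reach multiple of 8; total 24 bytes, alignment 8
uid at 0 (size 24, align 8) → ends 24
gid at 24 (size 8, align 8) → ends 32
cpu at 32 (size 1, align 1) → ends 33
pad 7 to align 8 for rss
rss at 40 (size 8, align 8) → ends 48
pid at 48 (size 8, align 8) → ends 56
start_time at 56 (size 2, align 2) → ends 58
prio at 58 (size 1, align 1) → ends 59
state at 59 (size 1, align 1) → ends 60
tail pad 4 to reach multiple of 8
total 64 bytes, alignment 8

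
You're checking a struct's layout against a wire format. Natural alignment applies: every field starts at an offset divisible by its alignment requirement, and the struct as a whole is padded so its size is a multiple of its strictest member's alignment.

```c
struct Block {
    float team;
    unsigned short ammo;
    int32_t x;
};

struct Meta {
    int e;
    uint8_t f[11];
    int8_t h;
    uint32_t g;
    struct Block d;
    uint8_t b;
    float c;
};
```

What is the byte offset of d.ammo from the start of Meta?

Block: @0: team [4B, align 4] → 4; @4: ammo [2B, align 2] → 6; +2 pad (align 4); @8: x [4B, align 4] → 12; size 12, align 4
@0: e [4B, align 4] → 4
@4: f [11B, align 1] → 15
@15: h [1B, align 1] → 16
@16: g [4B, align 4] → 20
@20: d [12B, align 4] → 32
within Block: ammo at 4
20 + 4 = 24

24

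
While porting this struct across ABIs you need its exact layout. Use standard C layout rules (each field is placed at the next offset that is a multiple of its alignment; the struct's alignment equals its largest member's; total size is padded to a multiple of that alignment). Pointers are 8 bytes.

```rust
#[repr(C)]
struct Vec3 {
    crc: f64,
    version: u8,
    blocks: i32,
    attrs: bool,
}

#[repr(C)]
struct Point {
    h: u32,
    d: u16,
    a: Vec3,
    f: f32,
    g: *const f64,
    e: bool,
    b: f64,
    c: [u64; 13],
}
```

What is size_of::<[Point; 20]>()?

3360

Vec3: @0: crc [8B, align 8] → 8; @8: version [1B, align 1] → 9; +3 pad (align 4); @12: blocks [4B, align 4] → 16; @16: attrs [1B, align 1] → 17; +7 tail pad (align 8); size 24, align 8
@0: h [4B, align 4] → 4
@4: d [2B, align 2] → 6
+2 pad (align 8)
@8: a [24B, align 8] → 32
@32: f [4B, align 4] → 36
+4 pad (align 8)
@40: g [8B, align 8] → 48
@48: e [1B, align 1] → 49
+7 pad (align 8)
@56: b [8B, align 8] → 64
@64: c [104B, align 8] → 168
size 168, align 8
array of 20: 20 × 168 = 3360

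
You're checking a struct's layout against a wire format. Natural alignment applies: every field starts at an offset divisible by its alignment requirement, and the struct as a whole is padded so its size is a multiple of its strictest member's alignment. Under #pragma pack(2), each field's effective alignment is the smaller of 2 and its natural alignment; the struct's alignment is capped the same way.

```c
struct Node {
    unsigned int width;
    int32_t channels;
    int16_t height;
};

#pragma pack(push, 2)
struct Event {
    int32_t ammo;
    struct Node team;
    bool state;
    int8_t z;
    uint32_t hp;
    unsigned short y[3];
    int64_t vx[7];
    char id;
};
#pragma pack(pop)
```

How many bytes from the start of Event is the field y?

Node: width at 0 (size 4, align 4) → ends 4; channels at 4 (size 4, align 4) → ends 8; height at 8 (size 2, align 2) → ends 10; tail pad 2 to reach multiple of 4; total 12 bytes, alignment 4
ammo at 0 (size 4, align 2) → ends 4
team at 4 (size 12, align 2) → ends 16
state at 16 (size 1, align 1) → ends 17
z at 17 (size 1, align 1) → ends 18
hp at 18 (size 4, align 2) → ends 22
y at 22 (size 6, align 2) → ends 28

22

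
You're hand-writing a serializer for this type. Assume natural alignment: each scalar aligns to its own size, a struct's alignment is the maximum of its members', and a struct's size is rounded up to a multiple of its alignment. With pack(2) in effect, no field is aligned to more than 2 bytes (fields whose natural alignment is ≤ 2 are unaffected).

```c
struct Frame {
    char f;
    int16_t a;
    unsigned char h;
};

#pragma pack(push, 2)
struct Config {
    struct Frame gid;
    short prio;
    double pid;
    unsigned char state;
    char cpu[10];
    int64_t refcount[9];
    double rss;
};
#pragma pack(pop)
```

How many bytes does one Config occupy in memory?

Frame: @0: f [1B, align 1] → 1; +1 pad (align 2); @2: a [2B, align 2] → 4; @4: h [1B, align 1] → 5; +1 tail pad (align 2); size 6, align 2
@0: gid [6B, align 2] → 6
@6: prio [2B, align 2] → 8
@8: pid [8B, align 2] → 16
@16: state [1B, align 1] → 17
@17: cpu [10B, align 1] → 27
+1 pad (align 2)
@28: refcount [72B, align 2] → 100
@100: rss [8B, align 2] → 108
size 108, align 2

108 bytes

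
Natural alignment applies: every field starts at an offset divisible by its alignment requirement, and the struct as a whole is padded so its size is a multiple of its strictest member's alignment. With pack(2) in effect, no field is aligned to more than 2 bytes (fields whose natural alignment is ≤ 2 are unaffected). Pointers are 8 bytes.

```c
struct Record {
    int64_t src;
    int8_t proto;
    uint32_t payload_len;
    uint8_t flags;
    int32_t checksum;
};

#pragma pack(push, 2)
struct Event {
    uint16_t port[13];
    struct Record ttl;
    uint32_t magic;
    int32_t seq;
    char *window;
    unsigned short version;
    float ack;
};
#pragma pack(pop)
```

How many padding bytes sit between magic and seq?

Record: src at 0 (size 8, align 8) → ends 8; proto at 8 (size 1, align 1) → ends 9; pad 3 to align 4 for payload_len; payload_len at 12 (size 4, align 4) → ends 16; flags at 16 (size 1, align 1) → ends 17; pad 3 to align 4 for checksum; checksum at 20 (size 4, align 4) → ends 24; total 24 bytes, alignment 8
port at 0 (size 26, align 2) → ends 26
ttl at 26 (size 24, align 2) → ends 50
magic at 50 (size 4, align 2) → ends 54
seq at 54 (size 4, align 2) → ends 58

0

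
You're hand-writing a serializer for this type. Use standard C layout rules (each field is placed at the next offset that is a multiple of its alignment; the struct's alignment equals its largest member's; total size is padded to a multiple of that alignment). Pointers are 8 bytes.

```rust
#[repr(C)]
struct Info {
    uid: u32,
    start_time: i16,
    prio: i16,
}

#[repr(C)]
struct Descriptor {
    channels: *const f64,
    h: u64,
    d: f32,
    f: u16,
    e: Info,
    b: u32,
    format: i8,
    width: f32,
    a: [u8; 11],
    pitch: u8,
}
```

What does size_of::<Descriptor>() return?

56 bytes

Info: uid at 0 (size 4, align 4) → ends 4; start_time at 4 (size 2, align 2) → ends 6; prio at 6 (size 2, align 2) → ends 8; total 8 bytes, alignment 4
channels at 0 (size 8, align 8) → ends 8
h at 8 (size 8, align 8) → ends 16
d at 16 (size 4, align 4) → ends 20
f at 20 (size 2, align 2) → ends 22
pad 2 to align 4 for e
e at 24 (size 8, align 4) → ends 32
b at 32 (size 4, align 4) → ends 36
format at 36 (size 1, align 1) → ends 37
pad 3 to align 4 for width
width at 40 (size 4, align 4) → ends 44
a at 44 (size 11, align 1) → ends 55
pitch at 55 (size 1, align 1) → ends 56
total 56 bytes, alignment 8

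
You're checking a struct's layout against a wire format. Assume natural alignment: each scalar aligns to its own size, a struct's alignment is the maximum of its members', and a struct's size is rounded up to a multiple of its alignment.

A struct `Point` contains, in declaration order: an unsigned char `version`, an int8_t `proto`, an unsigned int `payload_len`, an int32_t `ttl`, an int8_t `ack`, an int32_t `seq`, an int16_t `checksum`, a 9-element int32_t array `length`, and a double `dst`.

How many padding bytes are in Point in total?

11

version at 0 (size 1, align 1) → ends 1
proto at 1 (size 1, align 1) → ends 2
pad 2 to align 4 for payload_len
payload_len at 4 (size 4, align 4) → ends 8
ttl at 8 (size 4, align 4) → ends 12
ack at 12 (size 1, align 1) → ends 13
pad 3 to align 4 for seq
seq at 16 (size 4, align 4) → ends 20
checksum at 20 (size 2, align 2) → ends 22
pad 2 to align 4 for length
length at 24 (size 36, align 4) → ends 60
pad 4 to align 8 for dst
dst at 64 (size 8, align 8) → ends 72
total 72 bytes, alignment 8
data bytes 61, size 72 → padding 11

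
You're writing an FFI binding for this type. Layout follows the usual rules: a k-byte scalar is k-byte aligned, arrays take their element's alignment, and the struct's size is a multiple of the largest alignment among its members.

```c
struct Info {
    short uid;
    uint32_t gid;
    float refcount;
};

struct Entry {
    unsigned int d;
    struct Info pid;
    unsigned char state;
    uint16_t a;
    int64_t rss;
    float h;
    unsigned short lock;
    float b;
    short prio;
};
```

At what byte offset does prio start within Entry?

44

Info: uid at 0 (size 2, align 2) → ends 2; pad 2 to align 4 for gid; gid at 4 (size 4, align 4) → ends 8; refcount at 8 (size 4, align 4) → ends 12; total 12 bytes, alignment 4
d at 0 (size 4, align 4) → ends 4
pid at 4 (size 12, align 4) → ends 16
state at 16 (size 1, align 1) → ends 17
pad 1 to align 2 for a
a at 18 (size 2, align 2) → ends 20
pad 4 to align 8 for rss
rss at 24 (size 8, align 8) → ends 32
h at 32 (size 4, align 4) → ends 36
lock at 36 (size 2, align 2) → ends 38
pad 2 to align 4 for b
b at 40 (size 4, align 4) → ends 44
prio at 44 (size 2, align 2) → ends 46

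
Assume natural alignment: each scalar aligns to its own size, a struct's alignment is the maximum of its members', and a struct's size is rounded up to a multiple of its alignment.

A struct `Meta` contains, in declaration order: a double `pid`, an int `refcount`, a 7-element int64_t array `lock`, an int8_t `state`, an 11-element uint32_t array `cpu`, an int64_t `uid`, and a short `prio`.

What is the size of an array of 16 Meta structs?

pid at 0 (size 8, align 8) → ends 8
refcount at 8 (size 4, align 4) → ends 12
pad 4 to align 8 for lock
lock at 16 (size 56, align 8) → ends 72
state at 72 (size 1, align 1) → ends 73
pad 3 to align 4 for cpu
cpu at 76 (size 44, align 4) → ends 120
uid at 120 (size 8, align 8) → ends 128
prio at 128 (size 2, align 2) → ends 130
tail pad 6 to reach multiple of 8
total 136 bytes, alignment 8
array of 16: 16 × 136 = 2176

2176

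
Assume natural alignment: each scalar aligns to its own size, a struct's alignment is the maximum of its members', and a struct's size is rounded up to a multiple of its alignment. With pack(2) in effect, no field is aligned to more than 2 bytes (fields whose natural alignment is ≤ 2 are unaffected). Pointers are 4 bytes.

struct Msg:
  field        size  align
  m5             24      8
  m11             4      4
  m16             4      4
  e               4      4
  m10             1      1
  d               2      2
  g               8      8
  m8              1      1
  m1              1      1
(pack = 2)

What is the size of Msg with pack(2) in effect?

0..24  m5  (24B, 2-aligned)
24..28  m11  (4B, 2-aligned)
28..32  m16  (4B, 2-aligned)
32..36  e  (4B, 2-aligned)
36..37  m10  (1B, 1-aligned)
37..38  -- padding (1B)
38..40  d  (2B, 2-aligned)
40..48  g  (8B, 2-aligned)
48..49  m8  (1B, 1-aligned)
49..50  m1  (1B, 1-aligned)
sizeof = 50, alignof = 2

50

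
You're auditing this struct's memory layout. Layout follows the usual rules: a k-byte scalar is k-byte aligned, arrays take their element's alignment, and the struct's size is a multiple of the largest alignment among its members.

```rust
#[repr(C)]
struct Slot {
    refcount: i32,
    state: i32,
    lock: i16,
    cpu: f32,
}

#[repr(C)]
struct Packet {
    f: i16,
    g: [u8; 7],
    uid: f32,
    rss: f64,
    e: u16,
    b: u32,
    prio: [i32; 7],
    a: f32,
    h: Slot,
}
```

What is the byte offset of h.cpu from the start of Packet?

76

Slot: 0..4  refcount  (4B, 4-aligned); 4..8  state  (4B, 4-aligned); 8..10  lock  (2B, 2-aligned); 10..12  -- padding (2B); 12..16  cpu  (4B, 4-aligned); sizeof = 16, alignof = 4
0..2  f  (2B, 2-aligned)
2..9  g  (7B, 1-aligned)
9..12  -- padding (3B)
12..16  uid  (4B, 4-aligned)
16..24  rss  (8B, 8-aligned)
24..26  e  (2B, 2-aligned)
26..28  -- padding (2B)
28..32  b  (4B, 4-aligned)
32..60  prio  (28B, 4-aligned)
60..64  a  (4B, 4-aligned)
64..80  h  (16B, 4-aligned)
within Slot: cpu at 12
64 + 12 = 76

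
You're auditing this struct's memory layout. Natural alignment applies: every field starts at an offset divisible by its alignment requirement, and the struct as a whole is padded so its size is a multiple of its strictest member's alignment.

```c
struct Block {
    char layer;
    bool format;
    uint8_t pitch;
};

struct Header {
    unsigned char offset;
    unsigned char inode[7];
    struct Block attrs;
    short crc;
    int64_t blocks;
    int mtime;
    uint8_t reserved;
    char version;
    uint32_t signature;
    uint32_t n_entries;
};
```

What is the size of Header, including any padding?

Block: layer at 0 (size 1, align 1) → ends 1; format at 1 (size 1, align 1) → ends 2; pitch at 2 (size 1, align 1) → ends 3; total 3 bytes, alignment 1
offset at 0 (size 1, align 1) → ends 1
inode at 1 (size 7, align 1) → ends 8
attrs at 8 (size 3, align 1) → ends 11
pad 1 to align 2 for crc
crc at 12 (size 2, align 2) → ends 14
pad 2 to align 8 for blocks
blocks at 16 (size 8, align 8) → ends 24
mtime at 24 (size 4, align 4) → ends 28
reserved at 28 (size 1, align 1) → ends 29
version at 29 (size 1, align 1) → ends 30
pad 2 to align 4 for signature
signature at 32 (size 4, align 4) → ends 36
n_entries at 36 (size 4, align 4) → ends 40
total 40 bytes, alignment 8

40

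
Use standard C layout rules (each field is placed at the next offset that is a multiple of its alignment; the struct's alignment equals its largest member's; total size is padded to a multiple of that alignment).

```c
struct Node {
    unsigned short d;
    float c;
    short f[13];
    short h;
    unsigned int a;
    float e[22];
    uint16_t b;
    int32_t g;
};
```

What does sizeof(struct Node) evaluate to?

136

0..2  d  (2B, 2-aligned)
2..4  -- padding (2B)
4..8  c  (4B, 4-aligned)
8..34  f  (26B, 2-aligned)
34..36  h  (2B, 2-aligned)
36..40  a  (4B, 4-aligned)
40..128  e  (88B, 4-aligned)
128..130  b  (2B, 2-aligned)
130..132  -- padding (2B)
132..136  g  (4B, 4-aligned)
sizeof = 136, alignof = 4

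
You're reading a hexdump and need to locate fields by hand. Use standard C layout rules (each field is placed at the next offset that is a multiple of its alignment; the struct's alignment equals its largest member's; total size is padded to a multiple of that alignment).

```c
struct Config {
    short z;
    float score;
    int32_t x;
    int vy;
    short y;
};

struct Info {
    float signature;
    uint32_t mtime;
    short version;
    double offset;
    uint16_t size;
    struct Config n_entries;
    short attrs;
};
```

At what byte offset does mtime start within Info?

4

Config: @0: z [2B, align 2] → 2; +2 pad (align 4); @4: score [4B, align 4] → 8; @8: x [4B, align 4] → 12; @12: vy [4B, align 4] → 16; @16: y [2B, align 2] → 18; +2 tail pad (align 4); size 20, align 4
@0: signature [4B, align 4] → 4
@4: mtime [4B, align 4] → 8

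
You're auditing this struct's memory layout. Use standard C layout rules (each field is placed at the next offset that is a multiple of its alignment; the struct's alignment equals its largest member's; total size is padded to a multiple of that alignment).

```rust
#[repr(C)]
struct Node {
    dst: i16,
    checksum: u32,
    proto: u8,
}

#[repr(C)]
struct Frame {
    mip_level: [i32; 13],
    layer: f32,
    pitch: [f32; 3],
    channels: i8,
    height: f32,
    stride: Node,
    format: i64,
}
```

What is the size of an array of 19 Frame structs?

Node: 0..2  dst  (2B, 2-aligned); 2..4  -- padding (2B); 4..8  checksum  (4B, 4-aligned); 8..9  proto  (1B, 1-aligned); 9..12  -- tail padding (3B); sizeof = 12, alignof = 4
0..52  mip_level  (52B, 4-aligned)
52..56  layer  (4B, 4-aligned)
56..68  pitch  (12B, 4-aligned)
68..69  channels  (1B, 1-aligned)
69..72  -- padding (3B)
72..76  height  (4B, 4-aligned)
76..88  stride  (12B, 4-aligned)
88..96  format  (8B, 8-aligned)
sizeof = 96, alignof = 8
array of 19: 19 × 96 = 1824

1824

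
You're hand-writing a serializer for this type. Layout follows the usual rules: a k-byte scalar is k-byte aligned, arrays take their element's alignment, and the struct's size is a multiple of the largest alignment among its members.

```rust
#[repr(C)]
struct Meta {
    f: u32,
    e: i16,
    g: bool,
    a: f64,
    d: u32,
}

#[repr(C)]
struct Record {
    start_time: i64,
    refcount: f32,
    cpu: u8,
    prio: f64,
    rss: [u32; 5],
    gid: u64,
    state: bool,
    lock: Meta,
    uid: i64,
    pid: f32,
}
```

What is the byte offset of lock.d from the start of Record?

80

Meta: f at 0 (size 4, align 4) → ends 4; e at 4 (size 2, align 2) → ends 6; g at 6 (size 1, align 1) → ends 7; pad 1 to align 8 for a; a at 8 (size 8, align 8) → ends 16; d at 16 (size 4, align 4) → ends 20; tail pad 4 to reach multiple of 8; total 24 bytes, alignment 8
start_time at 0 (size 8, align 8) → ends 8
refcount at 8 (size 4, align 4) → ends 12
cpu at 12 (size 1, align 1) → ends 13
pad 3 to align 8 for prio
prio at 16 (size 8, align 8) → ends 24
rss at 24 (size 20, align 4) → ends 44
pad 4 to align 8 for gid
gid at 48 (size 8, align 8) → ends 56
state at 56 (size 1, align 1) → ends 57
pad 7 to align 8 for lock
lock at 64 (size 24, align 8) → ends 88
within Meta: d at 16
64 + 16 = 80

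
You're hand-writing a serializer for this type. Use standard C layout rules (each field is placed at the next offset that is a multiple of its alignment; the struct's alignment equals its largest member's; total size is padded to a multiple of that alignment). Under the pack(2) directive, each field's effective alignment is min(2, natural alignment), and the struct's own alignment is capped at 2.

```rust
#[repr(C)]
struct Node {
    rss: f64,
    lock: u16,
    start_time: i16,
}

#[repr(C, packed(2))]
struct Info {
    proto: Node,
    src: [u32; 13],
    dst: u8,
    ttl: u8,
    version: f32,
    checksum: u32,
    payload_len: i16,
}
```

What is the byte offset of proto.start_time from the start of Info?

10

Node: rss at 0 (size 8, align 8) → ends 8; lock at 8 (size 2, align 2) → ends 10; start_time at 10 (size 2, align 2) → ends 12; tail pad 4 to reach multiple of 8; total 16 bytes, alignment 8
proto at 0 (size 16, align 2) → ends 16
within Node: start_time at 10
0 + 10 = 10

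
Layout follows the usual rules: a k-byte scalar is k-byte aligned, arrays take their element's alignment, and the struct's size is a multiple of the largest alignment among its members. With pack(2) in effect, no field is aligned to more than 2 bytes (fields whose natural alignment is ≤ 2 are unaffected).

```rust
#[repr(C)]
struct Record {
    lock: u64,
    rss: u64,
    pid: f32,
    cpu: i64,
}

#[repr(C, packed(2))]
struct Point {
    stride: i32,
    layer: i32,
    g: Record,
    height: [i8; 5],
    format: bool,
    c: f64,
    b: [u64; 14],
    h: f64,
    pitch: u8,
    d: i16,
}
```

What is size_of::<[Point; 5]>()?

890

Record: @0: lock [8B, align 8] → 8; @8: rss [8B, align 8] → 16; @16: pid [4B, align 4] → 20; +4 pad (align 8); @24: cpu [8B, align 8] → 32; size 32, align 8
@0: stride [4B, align 2] → 4
@4: layer [4B, align 2] → 8
@8: g [32B, align 2] → 40
@40: height [5B, align 1] → 45
@45: format [1B, align 1] → 46
@46: c [8B, align 2] → 54
@54: b [112B, align 2] → 166
@166: h [8B, align 2] → 174
@174: pitch [1B, align 1] → 175
+1 pad (align 2)
@176: d [2B, align 2] → 178
size 178, align 2
array of 5: 5 × 178 = 890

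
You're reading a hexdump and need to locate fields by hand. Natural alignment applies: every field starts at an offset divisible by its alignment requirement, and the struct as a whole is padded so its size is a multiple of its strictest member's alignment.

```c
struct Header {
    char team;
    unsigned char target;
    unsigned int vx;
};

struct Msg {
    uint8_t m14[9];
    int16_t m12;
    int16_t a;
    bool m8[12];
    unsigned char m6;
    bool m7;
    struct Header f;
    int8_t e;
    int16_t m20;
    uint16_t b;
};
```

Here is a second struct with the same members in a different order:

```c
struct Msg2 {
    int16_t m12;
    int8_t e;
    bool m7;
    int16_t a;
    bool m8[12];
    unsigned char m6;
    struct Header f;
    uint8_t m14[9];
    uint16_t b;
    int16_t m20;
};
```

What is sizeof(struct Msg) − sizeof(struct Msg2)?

0

Header: team at 0 (size 1, align 1) → ends 1; target at 1 (size 1, align 1) → ends 2; pad 2 to align 4 for vx; vx at 4 (size 4, align 4) → ends 8; total 8 bytes, alignment 4
m14 at 0 (size 9, align 1) → ends 9
pad 1 to align 2 for m12
m12 at 10 (size 2, align 2) → ends 12
a at 12 (size 2, align 2) → ends 14
m8 at 14 (size 12, align 1) → ends 26
m6 at 26 (size 1, align 1) → ends 27
m7 at 27 (size 1, align 1) → ends 28
f at 28 (size 8, align 4) → ends 36
e at 36 (size 1, align 1) → ends 37
pad 1 to align 2 for m20
m20 at 38 (size 2, align 2) → ends 40
b at 40 (size 2, align 2) → ends 42
tail pad 2 to reach multiple of 4
total 44 bytes, alignment 4
— Msg2 —
m12 at 0 (size 2, align 2) → ends 2
e at 2 (size 1, align 1) → ends 3
m7 at 3 (size 1, align 1) → ends 4
a at 4 (size 2, align 2) → ends 6
m8 at 6 (size 12, align 1) → ends 18
m6 at 18 (size 1, align 1) → ends 19
pad 1 to align 4 for f
f at 20 (size 8, align 4) → ends 28
m14 at 28 (size 9, align 1) → ends 37
pad 1 to align 2 for b
b at 38 (size 2, align 2) → ends 40
m20 at 40 (size 2, align 2) → ends 42
tail pad 2 to reach multiple of 4
total 44 bytes, alignment 4
44 − 44 = 0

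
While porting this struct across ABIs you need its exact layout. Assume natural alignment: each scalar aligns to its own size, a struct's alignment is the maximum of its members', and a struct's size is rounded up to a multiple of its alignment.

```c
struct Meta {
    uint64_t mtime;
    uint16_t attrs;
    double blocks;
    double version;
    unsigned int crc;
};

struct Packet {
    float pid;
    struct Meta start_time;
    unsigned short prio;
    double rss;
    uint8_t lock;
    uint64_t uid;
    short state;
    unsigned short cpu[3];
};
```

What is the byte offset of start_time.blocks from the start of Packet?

24

Meta: mtime at 0 (size 8, align 8) → ends 8; attrs at 8 (size 2, align 2) → ends 10; pad 6 to align 8 for blocks; blocks at 16 (size 8, align 8) → ends 24; version at 24 (size 8, align 8) → ends 32; crc at 32 (size 4, align 4) → ends 36; tail pad 4 to reach multiple of 8; total 40 bytes, alignment 8
pid at 0 (size 4, align 4) → ends 4
pad 4 to align 8 for start_time
start_time at 8 (size 40, align 8) → ends 48
within Meta: blocks at 16
8 + 16 = 24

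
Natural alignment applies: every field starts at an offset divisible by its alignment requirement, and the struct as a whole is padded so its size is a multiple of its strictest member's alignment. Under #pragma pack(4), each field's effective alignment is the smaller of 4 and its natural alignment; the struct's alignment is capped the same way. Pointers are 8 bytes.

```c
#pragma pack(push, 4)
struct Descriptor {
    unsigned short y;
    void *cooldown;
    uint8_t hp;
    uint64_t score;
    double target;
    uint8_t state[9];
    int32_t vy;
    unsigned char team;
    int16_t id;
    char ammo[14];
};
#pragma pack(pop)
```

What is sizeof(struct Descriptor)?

68 bytes

y at 0 (size 2, align 2) → ends 2
pad 2 to align 4 for cooldown
cooldown at 4 (size 8, align 4) → ends 12
hp at 12 (size 1, align 1) → ends 13
pad 3 to align 4 for score
score at 16 (size 8, align 4) → ends 24
target at 24 (size 8, align 4) → ends 32
state at 32 (size 9, align 1) → ends 41
pad 3 to align 4 for vy
vy at 44 (size 4, align 4) → ends 48
team at 48 (size 1, align 1) → ends 49
pad 1 to align 2 for id
id at 50 (size 2, align 2) → ends 52
ammo at 52 (size 14, align 1) → ends 66
tail pad 2 to reach multiple of 4
total 68 bytes, alignment 4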